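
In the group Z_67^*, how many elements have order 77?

0

φ(67) = 67 − 1 = 66 = 2 · 3 · 11.
(Z/67Z)^× is cyclic (|G| = 66); a cyclic group of order m has exactly φ(d) elements of each order d | m, and none otherwise.
Since 77 ∤ 66, the count is 0.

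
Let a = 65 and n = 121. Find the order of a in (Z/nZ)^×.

By Lagrange's theorem, ord_121(65) divides φ(121) = φ(11^2) = 11·(11−1) = 110 = 2 · 5 · 11.
Divisors of 110: 1, 2, 5, 10, 11, 22, 55, 110.
Check 65^d mod 121 for each divisor in increasing order:
65^1 ≡ 65 (mod 121)
65^2 ≡ 111 (mod 121)
65^5 ≡ 87 (mod 121)
65^10 ≡ 67 (mod 121)
65^11 ≡ 120 (mod 121)
65^22 ≡ 1 (mod 121) ✓
The smallest such exponent is 22, so the order of 65 is 22.

22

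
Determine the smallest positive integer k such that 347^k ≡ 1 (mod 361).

171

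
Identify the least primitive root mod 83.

φ(83) = 83 − 1 = 82 = 2 · 41.
g is a primitive root iff g^(82/q) ≢ 1 (mod 83) for each prime q ∈ {2, 41}.
g = 2: 2^41 ≡ 82; 2^2 ≡ 4 — none is 1, so 2 is a primitive root.
Hence the least primitive root of 83 is 2.

2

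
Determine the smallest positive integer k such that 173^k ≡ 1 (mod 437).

198

Since 173 ∈ (Z/437Z)^×, its order divides φ(437) = φ(19·23) = (19−1)·(23−1) = 18·22 = 396 = 2^2 · 3^2 · 11.
Divisors of 396: 1, 2, 3, 4, 6, 9, 11, 12, 18, 22, 33, 36, 44, 66, 99, 132, 198, 396.
Compute 173^d (mod 437) for the divisors d until we hit 1:
173^1 ≡ 173
173^2 ≡ 213
173^3 ≡ 141
173^4 ≡ 358
173^6 ≡ 216
173^9 ≡ 303
173^11 ≡ 300
173^12 ≡ 334
173^18 ≡ 39
173^22 ≡ 415
173^33 ≡ 392
173^36 ≡ 210
173^44 ≡ 47
173^66 ≡ 277
173^99 ≡ 208
173^132 ≡ 254
173^198 ≡ 1
Hence ord(173) = 198.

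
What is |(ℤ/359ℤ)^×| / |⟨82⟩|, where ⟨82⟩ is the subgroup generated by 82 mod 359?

2

The order of 82 must divide φ(359) = 359 − 1 = 358 = 2 · 179.
Divisors of 358: 1, 2, 179, 358.
Compute 82^d (mod 359) for the divisors d until we hit 1:
82^1 ≡ 82 (mod 359)
82^2 ≡ 262 (mod 359)
82^179 ≡ 1 (mod 359) ✓
Thus |⟨82⟩| = ord(82) = 179.
[(Z/359Z)^× : ⟨82⟩] = 358/179 = 2.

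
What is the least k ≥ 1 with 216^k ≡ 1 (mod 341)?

10

The order of 216 must divide φ(341) = φ(11·31) = (11−1)·(31−1) = 10·30 = 300 = 2^2 · 3 · 5^2.
Divisors of 300: 1, 2, 3, 4, 5, 6, 10, 12, 15, 20, 25, 30, 50, 60, 75, 100, 150, 300.
Test each divisor d:
216^1 ≡ 216 (mod 341)
216^2 ≡ 280 (mod 341)
216^3 ≡ 123 (mod 341)
216^4 ≡ 311 (mod 341)
216^5 ≡ 340 (mod 341)
216^6 ≡ 125 (mod 341)
216^10 ≡ 1 (mod 341) ✓
The smallest such exponent is 10, so the order of 216 is 10.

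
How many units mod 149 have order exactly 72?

0

φ(149) = 149 − 1 = 148 = 2^2 · 37.
(Z/149Z)^× is cyclic (|G| = 148); a cyclic group of order m has exactly φ(d) elements of each order d | m, and none otherwise.
Here 148 is not a multiple of 72, so there are no elements of order 72.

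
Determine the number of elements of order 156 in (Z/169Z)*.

φ(169) = φ(13^2) = 13·(13−1) = 156 = 2^2 · 3 · 13.
In a cyclic group of order 156, there are φ(d) elements of order d for each divisor d of 156, and zero for non-divisors.
156 = 2^2 · 3 · 13 divides 156, and φ(156) = 48.

48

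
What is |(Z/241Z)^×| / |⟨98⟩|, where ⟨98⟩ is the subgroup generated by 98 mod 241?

ord(98) | φ(241) = 241 − 1 = 240 = 2^4 · 3 · 5.
Divisors of 240: 1, 2, 3, 4, 5, 6, 8, 10, 12, 15, 16, 20, 24, 30, 40, 48, 60, 80, 120, 240.
Compute 98^d (mod 241) for the divisors d until we hit 1:
98^1 ≡ 98
98^2 ≡ 205
98^3 ≡ 87
98^4 ≡ 91
98^5 ≡ 1
So ord_241(98) = 5, hence |⟨98⟩| = 5.
[(Z/241Z)^× : ⟨98⟩] = 240/5 = 48.

48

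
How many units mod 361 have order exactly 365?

0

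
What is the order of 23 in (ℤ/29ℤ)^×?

Since 23 ∈ (Z/29Z)^×, its order divides φ(29) = 29 − 1 = 28 = 2^2 · 7.
Divisors of 28: 1, 2, 4, 7, 14, 28.
Compute 23^d (mod 29) for the divisors d until we hit 1:
23^1 ≡ 23 (mod 29)
23^2 ≡ 7 (mod 29)
23^4 ≡ 20 (mod 29)
23^7 ≡ 1 (mod 29) ✓
The smallest such exponent is 7, so the order of 23 is 7.

7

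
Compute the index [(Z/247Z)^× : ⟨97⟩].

6

ord(97) | φ(247) = φ(13·19) = (13−1)·(19−1) = 12·18 = 216 = 2^3 · 3^3.
Divisors of 216: 1, 2, 3, 4, 6, 8, 9, 12, 18, 24, 27, 36, 54, 72, 108, 216.
Compute 97^d (mod 247) for the divisors d until we hit 1:
97^1 ≡ 97
97^2 ≡ 23
97^3 ≡ 8
97^4 ≡ 35
97^6 ≡ 64
97^8 ≡ 237
97^9 ≡ 18
97^12 ≡ 144
97^18 ≡ 77
97^24 ≡ 235
97^27 ≡ 151
97^36 ≡ 1
The order of 97 is 36, so the subgroup it generates has 36 elements.
Index = |(Z/247Z)^×| / |⟨97⟩| = 216 / 36 = 6.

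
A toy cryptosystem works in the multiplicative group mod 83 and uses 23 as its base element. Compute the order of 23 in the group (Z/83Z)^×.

41

By Lagrange's theorem, ord_83(23) divides φ(83) = 83 − 1 = 82 = 2 · 41.
Divisors of 82: 1, 2, 41, 82.
Check 23^d mod 83 for each divisor in increasing order:
23^1 ≡ 23
23^2 ≡ 31
23^41 ≡ 1
The smallest such exponent is 41, so the order of 23 is 41.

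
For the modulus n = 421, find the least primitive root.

2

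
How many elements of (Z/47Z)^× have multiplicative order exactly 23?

φ(47) = 47 − 1 = 46 = 2 · 23.
In a cyclic group of order 46, there are φ(d) elements of order d for each divisor d of 46, and zero for non-divisors.
23 | 46, and φ(23) = 23 − 1 = 22.

22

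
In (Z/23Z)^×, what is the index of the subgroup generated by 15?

Since 15 ∈ (Z/23Z)^×, its order divides φ(23) = 23 − 1 = 22 = 2 · 11.
Divisors of 22: 1, 2, 11, 22.
Compute 15^d (mod 23) for the divisors d until we hit 1:
15^1 ≡ 15 (mod 23)
15^2 ≡ 18 (mod 23)
15^11 ≡ 22 (mod 23)
15^22 ≡ 1 (mod 23) ✓
So ord_23(15) = 22, hence |⟨15⟩| = 22.
The index is φ(23) / ord(15) = 22 / 22 = 1.

1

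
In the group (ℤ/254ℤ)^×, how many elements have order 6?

2

φ(254) = φ(2)·φ(127) = 1·126 = 126 = 2 · 3^2 · 7.
Since (Z/254Z)^× is cyclic of order 126, the number of elements of order d is φ(d) when d | 126 and 0 otherwise.
6 = 2 · 3 divides 126, and φ(6) = 2.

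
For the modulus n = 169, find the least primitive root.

2

φ(169) = φ(13^2) = 13·(13−1) = 156 = 2^2 · 3 · 13.
Test candidates g = 2, 3, … against the prime factors q ∈ {2, 3, 13} of φ(169): g is a generator iff g^(156/q) ≢ 1 for every such q.
g = 2: 2^78 ≡ 168; 2^52 ≡ 146; 2^12 ≡ 40 — none is 1, so 2 is a primitive root.
So 2 is the smallest generator of (Z/169Z)^×.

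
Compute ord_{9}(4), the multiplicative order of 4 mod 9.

ord(4) | φ(9) = φ(3^2) = 3·(3−1) = 6 = 2 · 3.
Divisors of 6: 1, 2, 3, 6.
Compute 4^d (mod 9) for the divisors d until we hit 1:
4^1 ≡ 4
4^2 ≡ 7
4^3 ≡ 1
Hence ord(4) = 3.

3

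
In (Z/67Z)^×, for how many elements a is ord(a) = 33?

20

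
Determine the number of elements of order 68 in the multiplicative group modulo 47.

0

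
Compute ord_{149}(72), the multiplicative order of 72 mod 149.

148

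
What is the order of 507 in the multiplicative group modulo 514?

256

ord(507) | φ(514) = φ(2)·φ(257) = 1·256 = 256 = 2^8.
Divisors of 256: 1, 2, 4, 8, 16, 32, 64, 128, 256.
Check 507^d mod 514 for each divisor in increasing order:
507^1 ≡ 507 (mod 514)
507^2 ≡ 49 (mod 514)
507^4 ≡ 345 (mod 514)
507^8 ≡ 291 (mod 514)
507^16 ≡ 385 (mod 514)
507^32 ≡ 193 (mod 514)
507^64 ≡ 241 (mod 514)
507^128 ≡ 513 (mod 514)
507^256 ≡ 1 (mod 514) ✓
Therefore the multiplicative order of 507 modulo 514 is 256.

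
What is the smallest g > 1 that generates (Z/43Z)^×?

φ(43) = 43 − 1 = 42 = 2 · 3 · 7.
g is a primitive root iff g^(42/q) ≢ 1 (mod 43) for each prime q ∈ {2, 3, 7}.
g = 2: 2^21 ≡ 42; 2^14 ≡ 1 — hits 1, so not a primitive root.
g = 3: 3^21 ≡ 42; 3^14 ≡ 36; 3^6 ≡ 41 — none is 1, so 3 is a primitive root.
The smallest primitive root modulo 43 is 3.

3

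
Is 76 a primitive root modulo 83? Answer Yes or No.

φ(83) = 83 − 1 = 82 = 2 · 41.
An element g generates (Z/83Z)^× iff g^(82/q) ≢ 1 (mod 83) for each prime q ∈ {2, 41}.
76^41 ≡ 82 (mod 83)  [q = 2: ≢ 1 ✓]
76^2 ≡ 49 (mod 83)  [q = 41: ≢ 1 ✓]
None equal 1, so ord_83(76) = 82: 76 is a primitive root.

Yes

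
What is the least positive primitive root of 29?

φ(29) = 29 − 1 = 28 = 2^2 · 7.
Test candidates g = 2, 3, … against the prime factors q ∈ {2, 7} of φ(29): g is a generator iff g^(28/q) ≢ 1 for every such q.
g = 2: 2^14 ≡ 28; 2^4 ≡ 16 — none is 1, so 2 is a primitive root.
The smallest primitive root modulo 29 is 2.

2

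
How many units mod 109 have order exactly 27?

φ(109) = 109 − 1 = 108 = 2^2 · 3^3.
In a cyclic group of order 108, there are φ(d) elements of order d for each divisor d of 108, and zero for non-divisors.
27 = 3^3 divides 108, and φ(27) = 18.

18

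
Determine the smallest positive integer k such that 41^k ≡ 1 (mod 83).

By Lagrange's theorem, ord_83(41) divides φ(83) = 83 − 1 = 82 = 2 · 41.
Divisors of 82: 1, 2, 41, 82.
Compute 41^d (mod 83) for the divisors d until we hit 1:
41^1 ≡ 41 (mod 83)
41^2 ≡ 21 (mod 83)
41^41 ≡ 1 (mod 83) ✓
Hence ord(41) = 41.

41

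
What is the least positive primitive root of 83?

2

φ(83) = 83 − 1 = 82 = 2 · 41.
Test candidates g = 2, 3, … against the prime factors q ∈ {2, 41} of φ(83): g is a generator iff g^(82/q) ≢ 1 for every such q.
g = 2: 2^41 ≡ 82; 2^2 ≡ 4 — none is 1, so 2 is a primitive root.
The smallest primitive root modulo 83 is 2.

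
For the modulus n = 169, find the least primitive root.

φ(169) = φ(13^2) = 13·(13−1) = 156 = 2^2 · 3 · 13.
g is a primitive root iff g^(156/q) ≢ 1 (mod 169) for each prime q ∈ {2, 3, 13}.
g = 2: 2^78 ≡ 168; 2^52 ≡ 146; 2^12 ≡ 40 — none is 1, so 2 is a primitive root.
Hence the least primitive root of 169 is 2.

2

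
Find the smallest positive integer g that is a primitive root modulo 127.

φ(127) = 127 − 1 = 126 = 2 · 3^2 · 7.
Test candidates g = 2, 3, … against the prime factors q ∈ {2, 3, 7} of φ(127): g is a generator iff g^(126/q) ≢ 1 for every such q.
g = 2: 2^63 ≡ 1 — hits 1, so not a primitive root.
g = 3: 3^63 ≡ 126; 3^42 ≡ 107; 3^18 ≡ 4 — none is 1, so 3 is a primitive root.
Hence the least primitive root of 127 is 3.

3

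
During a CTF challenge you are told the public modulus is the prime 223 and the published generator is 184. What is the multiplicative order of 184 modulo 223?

6

The order of 184 must divide φ(223) = 223 − 1 = 222 = 2 · 3 · 37.
Divisors of 222: 1, 2, 3, 6, 37, 74, 111, 222.
Test each divisor d:
184^1 ≡ 184 (mod 223)
184^2 ≡ 183 (mod 223)
184^3 ≡ 222 (mod 223)
184^6 ≡ 1 (mod 223) ✓
So ord_223(184) = 6.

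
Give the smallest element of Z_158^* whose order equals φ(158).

φ(158) = φ(2)·φ(79) = 1·78 = 78 = 2 · 3 · 13.
g is a primitive root iff g^(78/q) ≢ 1 (mod 158) for each prime q ∈ {2, 3, 13}.
g = 2: gcd(2, 158) = 2 > 1, not a unit — skip.
g = 3: 3^39 ≡ 157; 3^26 ≡ 23; 3^6 ≡ 97 — none is 1, so 3 is a primitive root.
Hence the least primitive root of 158 is 3.

3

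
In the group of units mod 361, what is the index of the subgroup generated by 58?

Since 58 ∈ (Z/361Z)^×, its order divides φ(361) = φ(19^2) = 19·(19−1) = 342 = 2 · 3^2 · 19.
Divisors of 342: 1, 2, 3, 6, 9, 18, 19, 38, 57, 114, 171, 342.
Evaluate successive powers at the divisors of 342:
58^1 ≡ 58 (mod 361)
58^2 ≡ 115 (mod 361)
58^3 ≡ 172 (mod 361)
58^6 ≡ 343 (mod 361)
58^9 ≡ 153 (mod 361)
58^18 ≡ 305 (mod 361)
58^19 ≡ 1 (mod 361) ✓
So ord_361(58) = 19, hence |⟨58⟩| = 19.
[(Z/361Z)^× : ⟨58⟩] = 342/19 = 18.

18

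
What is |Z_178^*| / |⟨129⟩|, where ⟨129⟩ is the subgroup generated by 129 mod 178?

Since 129 ∈ (Z/178Z)^×, its order divides φ(178) = φ(2)·φ(89) = 1·88 = 88 = 2^3 · 11.
Divisors of 88: 1, 2, 4, 8, 11, 22, 44, 88.
Evaluate successive powers at the divisors of 88:
129^1 ≡ 129 (mod 178)
129^2 ≡ 87 (mod 178)
129^4 ≡ 93 (mod 178)
129^8 ≡ 105 (mod 178)
129^11 ≡ 55 (mod 178)
129^22 ≡ 177 (mod 178)
129^44 ≡ 1 (mod 178) ✓
So ord_178(129) = 44, hence |⟨129⟩| = 44.
Index = |(Z/178Z)^×| / |⟨129⟩| = 88 / 44 = 2.

2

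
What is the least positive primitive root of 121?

φ(121) = φ(11^2) = 11·(11−1) = 110 = 2 · 5 · 11.
g is a primitive root iff g^(110/q) ≢ 1 (mod 121) for each prime q ∈ {2, 5, 11}.
g = 2: 2^55 ≡ 120; 2^22 ≡ 81; 2^10 ≡ 56 — none is 1, so 2 is a primitive root.
Hence the least primitive root of 121 is 2.

2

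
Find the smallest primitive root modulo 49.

3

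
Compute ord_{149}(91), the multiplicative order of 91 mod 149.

148

The order of 91 must divide φ(149) = 149 − 1 = 148 = 2^2 · 37.
Divisors of 148: 1, 2, 4, 37, 74, 148.
Check 91^d mod 149 for each divisor in increasing order:
91^1 ≡ 91
91^2 ≡ 86
91^4 ≡ 95
91^37 ≡ 44
91^74 ≡ 148
91^148 ≡ 1
Therefore the multiplicative order of 91 modulo 149 is 148.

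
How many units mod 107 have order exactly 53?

52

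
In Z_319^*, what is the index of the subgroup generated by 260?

28

The order of 260 must divide φ(319) = φ(11·29) = (11−1)·(29−1) = 10·28 = 280 = 2^3 · 5 · 7.
Divisors of 280: 1, 2, 4, 5, 7, 8, 10, 14, 20, 28, 35, 40, 56, 70, 140, 280.
Check 260^d mod 319 for each divisor in increasing order:
260^1 ≡ 260 (mod 319)
260^2 ≡ 291 (mod 319)
260^4 ≡ 146 (mod 319)
260^5 ≡ 318 (mod 319)
260^7 ≡ 28 (mod 319)
260^8 ≡ 262 (mod 319)
260^10 ≡ 1 (mod 319) ✓
Thus |⟨260⟩| = ord(260) = 10.
The index is φ(319) / ord(260) = 280 / 10 = 28.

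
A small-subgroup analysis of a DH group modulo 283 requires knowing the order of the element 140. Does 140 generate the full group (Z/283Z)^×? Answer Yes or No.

φ(283) = 283 − 1 = 282 = 2 · 3 · 47.
Test 140^(282/q) mod 283 for each prime factor q of 282:
140^141 ≡ 282 (mod 283)  [q = 2: ≢ 1 ✓]
140^94 ≡ 238 (mod 283)  [q = 3: ≢ 1 ✓]
140^6 ≡ 175 (mod 283)  [q = 47: ≢ 1 ✓]
None equal 1, so ord_283(140) = 282: 140 is a primitive root.

Yes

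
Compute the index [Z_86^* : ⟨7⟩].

7

Since 7 ∈ (Z/86Z)^×, its order divides φ(86) = φ(2)·φ(43) = 1·42 = 42 = 2 · 3 · 7.
Divisors of 42: 1, 2, 3, 6, 7, 14, 21, 42.
Test each divisor d:
7^1 ≡ 7 (mod 86)
7^2 ≡ 49 (mod 86)
7^3 ≡ 85 (mod 86)
7^6 ≡ 1 (mod 86) ✓
Thus |⟨7⟩| = ord(7) = 6.
The index is φ(86) / ord(7) = 42 / 6 = 7.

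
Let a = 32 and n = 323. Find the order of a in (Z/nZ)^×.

72

By Lagrange's theorem, ord_323(32) divides φ(323) = φ(17·19) = (17−1)·(19−1) = 16·18 = 288 = 2^5 · 3^2.
Divisors of 288: 1, 2, 3, 4, 6, 8, 9, 12, 16, 18, 24, 32, 36, 48, 72, 96, 144, 288.
Test each divisor d:
32^1 ≡ 32 (mod 323)
32^2 ≡ 55 (mod 323)
32^3 ≡ 145 (mod 323)
32^4 ≡ 118 (mod 323)
32^6 ≡ 30 (mod 323)
32^8 ≡ 35 (mod 323)
32^9 ≡ 151 (mod 323)
32^12 ≡ 254 (mod 323)
32^16 ≡ 256 (mod 323)
32^18 ≡ 191 (mod 323)
32^24 ≡ 239 (mod 323)
32^32 ≡ 290 (mod 323)
32^36 ≡ 305 (mod 323)
32^48 ≡ 273 (mod 323)
32^72 ≡ 1 (mod 323) ✓
So ord_323(32) = 72.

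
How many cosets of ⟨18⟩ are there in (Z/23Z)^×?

2

By Lagrange's theorem, ord_23(18) divides φ(23) = 23 − 1 = 22 = 2 · 11.
Divisors of 22: 1, 2, 11, 22.
Test each divisor d:
18^1 ≡ 18 (mod 23)
18^2 ≡ 2 (mod 23)
18^11 ≡ 1 (mod 23) ✓
The order of 18 is 11, so the subgroup it generates has 11 elements.
Index = |(Z/23Z)^×| / |⟨18⟩| = 22 / 11 = 2.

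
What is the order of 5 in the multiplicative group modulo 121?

Since 5 ∈ (Z/121Z)^×, its order divides φ(121) = φ(11^2) = 11·(11−1) = 110 = 2 · 5 · 11.
Divisors of 110: 1, 2, 5, 10, 11, 22, 55, 110.
Check 5^d mod 121 for each divisor in increasing order:
5^1 ≡ 5 (mod 121)
5^2 ≡ 25 (mod 121)
5^5 ≡ 100 (mod 121)
5^10 ≡ 78 (mod 121)
5^11 ≡ 27 (mod 121)
5^22 ≡ 3 (mod 121)
5^55 ≡ 1 (mod 121) ✓
Hence ord(5) = 55.

55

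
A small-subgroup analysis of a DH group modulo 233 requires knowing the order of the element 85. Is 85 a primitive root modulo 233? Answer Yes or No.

φ(233) = 233 − 1 = 232 = 2^3 · 29.
Test 85^(232/q) mod 233 for each prime factor q of 232:
85^116 ≡ 1 (mod 233)  [q = 2: ≡ 1 ✗]
85^8 ≡ 16 (mod 233)  [q = 29: ≢ 1 ✓]
The check at q = 2 fails, so 85 generates a proper subgroup.

No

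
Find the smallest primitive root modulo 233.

φ(233) = 233 − 1 = 232 = 2^3 · 29.
Test candidates g = 2, 3, … against the prime factors q ∈ {2, 29} of φ(233): g is a generator iff g^(232/q) ≢ 1 for every such q.
g = 2: 2^116 ≡ 1 — hits 1, so not a primitive root.
g = 3: 3^116 ≡ 232; 3^8 ≡ 37 — none is 1, so 3 is a primitive root.
Hence the least primitive root of 233 is 3.

3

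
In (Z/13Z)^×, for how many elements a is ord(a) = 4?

φ(13) = 13 − 1 = 12 = 2^2 · 3.
Since (Z/13Z)^× is cyclic of order 12, the number of elements of order d is φ(d) when d | 12 and 0 otherwise.
4 = 2^2 divides 12, and φ(4) = 2.

2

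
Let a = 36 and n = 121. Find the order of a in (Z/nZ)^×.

By Lagrange's theorem, ord_121(36) divides φ(121) = φ(11^2) = 11·(11−1) = 110 = 2 · 5 · 11.
Divisors of 110: 1, 2, 5, 10, 11, 22, 55, 110.
Evaluate successive powers at the divisors of 110:
36^1 ≡ 36
36^2 ≡ 86
36^5 ≡ 56
36^10 ≡ 111
36^11 ≡ 3
36^22 ≡ 9
36^55 ≡ 1
Hence ord(36) = 55.

55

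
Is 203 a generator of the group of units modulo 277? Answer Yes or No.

No

φ(277) = 277 − 1 = 276 = 2^2 · 3 · 23.
It suffices to check that the order of 203 is not a proper divisor of 276: compute 203^(276/q) for q ∈ {2, 3, 23}.
203^138 ≡ 1 (mod 277)  [q = 2: ≡ 1 ✗]
203^92 ≡ 1 (mod 277)  [q = 3: ≡ 1 ✗]
203^12 ≡ 155 (mod 277)  [q = 23: ≢ 1 ✓]
Since 203^138 ≡ 1, the order of 203 divides 138 < 276, so 203 is not a primitive root.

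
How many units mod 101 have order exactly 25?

φ(101) = 101 − 1 = 100 = 2^2 · 5^2.
In a cyclic group of order 100, there are φ(d) elements of order d for each divisor d of 100, and zero for non-divisors.
25 = 5^2 divides 100, and φ(25) = 20.

20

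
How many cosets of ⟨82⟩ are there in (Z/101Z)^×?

By Lagrange's theorem, ord_101(82) divides φ(101) = 101 − 1 = 100 = 2^2 · 5^2.
Divisors of 100: 1, 2, 4, 5, 10, 20, 25, 50, 100.
Test each divisor d:
82^1 ≡ 82 (mod 101)
82^2 ≡ 58 (mod 101)
82^4 ≡ 31 (mod 101)
82^5 ≡ 17 (mod 101)
82^10 ≡ 87 (mod 101)
82^20 ≡ 95 (mod 101)
82^25 ≡ 100 (mod 101)
82^50 ≡ 1 (mod 101) ✓
Thus |⟨82⟩| = ord(82) = 50.
Index = |(Z/101Z)^×| / |⟨82⟩| = 100 / 50 = 2.

2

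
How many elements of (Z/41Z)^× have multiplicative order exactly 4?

φ(41) = 41 − 1 = 40 = 2^3 · 5.
In a cyclic group of order 40, there are φ(d) elements of order d for each divisor d of 40, and zero for non-divisors.
4 = 2^2 divides 40, and φ(4) = 2.

2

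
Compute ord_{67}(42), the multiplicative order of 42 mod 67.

22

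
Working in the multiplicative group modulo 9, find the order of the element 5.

6

ord(5) | φ(9) = φ(3^2) = 3·(3−1) = 6 = 2 · 3.
Divisors of 6: 1, 2, 3, 6.
Evaluate successive powers at the divisors of 6:
5^1 ≡ 5
5^2 ≡ 7
5^3 ≡ 8
5^6 ≡ 1
So ord_9(5) = 6.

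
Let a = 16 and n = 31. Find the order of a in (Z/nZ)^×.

5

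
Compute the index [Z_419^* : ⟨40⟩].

11

Since 40 ∈ (Z/419Z)^×, its order divides φ(419) = 419 − 1 = 418 = 2 · 11 · 19.
Divisors of 418: 1, 2, 11, 19, 22, 38, 209, 418.
Compute 40^d (mod 419) for the divisors d until we hit 1:
40^1 ≡ 40
40^2 ≡ 343
40^11 ≡ 211
40^19 ≡ 418
40^22 ≡ 107
40^38 ≡ 1
Thus |⟨40⟩| = ord(40) = 38.
The index is φ(419) / ord(40) = 418 / 38 = 11.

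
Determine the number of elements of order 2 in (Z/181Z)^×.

φ(181) = 181 − 1 = 180 = 2^2 · 3^2 · 5.
(Z/181Z)^× is cyclic (|G| = 180); a cyclic group of order m has exactly φ(d) elements of each order d | m, and none otherwise.
2 | 180, and φ(2) = 2 − 1 = 1.

1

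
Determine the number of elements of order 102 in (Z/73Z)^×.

0

φ(73) = 73 − 1 = 72 = 2^3 · 3^2.
Since (Z/73Z)^× is cyclic of order 72, the number of elements of order d is φ(d) when d | 72 and 0 otherwise.
Since 102 ∤ 72, the count is 0.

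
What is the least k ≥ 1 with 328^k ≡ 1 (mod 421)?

42

ord(328) | φ(421) = 421 − 1 = 420 = 2^2 · 3 · 5 · 7.
Divisors of 420: 1, 2, 3, 4, 5, 6, 7, 10, 12, 14, 15, 20, 21, 28, 30, 35, 42, 60, 70, 84, 105, 140, 210, 420.
Evaluate successive powers at the divisors of 420:
328^1 ≡ 328
328^2 ≡ 229
328^3 ≡ 174
328^4 ≡ 237
328^5 ≡ 272
328^6 ≡ 385
328^7 ≡ 401
328^10 ≡ 309
328^12 ≡ 33
328^14 ≡ 400
328^15 ≡ 269
328^20 ≡ 335
328^21 ≡ 420
328^28 ≡ 20
328^30 ≡ 370
328^35 ≡ 21
328^42 ≡ 1
So ord_421(328) = 42.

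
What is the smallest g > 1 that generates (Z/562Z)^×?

3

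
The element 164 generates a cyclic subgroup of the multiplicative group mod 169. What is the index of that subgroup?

3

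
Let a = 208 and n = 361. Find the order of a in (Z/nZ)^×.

38

The order of 208 must divide φ(361) = φ(19^2) = 19·(19−1) = 342 = 2 · 3^2 · 19.
Divisors of 342: 1, 2, 3, 6, 9, 18, 19, 38, 57, 114, 171, 342.
Compute 208^d (mod 361) for the divisors d until we hit 1:
208^1 ≡ 208
208^2 ≡ 305
208^3 ≡ 265
208^6 ≡ 191
208^9 ≡ 75
208^18 ≡ 210
208^19 ≡ 360
208^38 ≡ 1
Therefore the multiplicative order of 208 modulo 361 is 38.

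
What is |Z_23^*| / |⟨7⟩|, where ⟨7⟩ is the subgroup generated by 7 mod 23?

1

Since 7 ∈ (Z/23Z)^×, its order divides φ(23) = 23 − 1 = 22 = 2 · 11.
Divisors of 22: 1, 2, 11, 22.
Compute 7^d (mod 23) for the divisors d until we hit 1:
7^1 ≡ 7 (mod 23)
7^2 ≡ 3 (mod 23)
7^11 ≡ 22 (mod 23)
7^22 ≡ 1 (mod 23) ✓
So ord_23(7) = 22, hence |⟨7⟩| = 22.
Index = |(Z/23Z)^×| / |⟨7⟩| = 22 / 22 = 1.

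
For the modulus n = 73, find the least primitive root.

5

φ(73) = 73 − 1 = 72 = 2^3 · 3^2.
g is a primitive root iff g^(72/q) ≢ 1 (mod 73) for each prime q ∈ {2, 3}.
g = 2: 2^36 ≡ 1 — hits 1, so not a primitive root.
g = 3: 3^36 ≡ 1 — hits 1, so not a primitive root.
g = 4: 4^36 ≡ 1 — hits 1, so not a primitive root.
g = 5: 5^36 ≡ 72; 5^24 ≡ 8 — none is 1, so 5 is a primitive root.
So 5 is the smallest generator of (Z/73Z)^×.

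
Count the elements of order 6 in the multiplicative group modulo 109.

φ(109) = 109 − 1 = 108 = 2^2 · 3^3.
In a cyclic group of order 108, there are φ(d) elements of order d for each divisor d of 108, and zero for non-divisors.
6 = 2 · 3 divides 108, and φ(6) = 2.

2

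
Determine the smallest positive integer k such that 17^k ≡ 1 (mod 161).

Since 17 ∈ (Z/161Z)^×, its order divides φ(161) = φ(7·23) = (7−1)·(23−1) = 6·22 = 132 = 2^2 · 3 · 11.
Divisors of 132: 1, 2, 3, 4, 6, 11, 12, 22, 33, 44, 66, 132.
Check 17^d mod 161 for each divisor in increasing order:
17^1 ≡ 17 (mod 161)
17^2 ≡ 128 (mod 161)
17^3 ≡ 83 (mod 161)
17^4 ≡ 123 (mod 161)
17^6 ≡ 127 (mod 161)
17^11 ≡ 68 (mod 161)
17^12 ≡ 29 (mod 161)
17^22 ≡ 116 (mod 161)
17^33 ≡ 160 (mod 161)
17^44 ≡ 93 (mod 161)
17^66 ≡ 1 (mod 161) ✓
Therefore the multiplicative order of 17 modulo 161 is 66.

66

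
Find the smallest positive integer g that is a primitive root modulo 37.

φ(37) = 37 − 1 = 36 = 2^2 · 3^2.
Test candidates g = 2, 3, … against the prime factors q ∈ {2, 3} of φ(37): g is a generator iff g^(36/q) ≢ 1 for every such q.
g = 2: 2^18 ≡ 36; 2^12 ≡ 26 — none is 1, so 2 is a primitive root.
So 2 is the smallest generator of (Z/37Z)^×.

2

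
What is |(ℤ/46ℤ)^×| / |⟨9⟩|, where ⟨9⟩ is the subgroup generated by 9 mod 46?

2

The order of 9 must divide φ(46) = φ(2)·φ(23) = 1·22 = 22 = 2 · 11.
Divisors of 22: 1, 2, 11, 22.
Check 9^d mod 46 for each divisor in increasing order:
9^1 ≡ 9 (mod 46)
9^2 ≡ 35 (mod 46)
9^11 ≡ 1 (mod 46) ✓
The order of 9 is 11, so the subgroup it generates has 11 elements.
Index = |(Z/46Z)^×| / |⟨9⟩| = 22 / 11 = 2.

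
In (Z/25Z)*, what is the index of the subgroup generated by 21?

4

Since 21 ∈ (Z/25Z)^×, its order divides φ(25) = φ(5^2) = 5·(5−1) = 20 = 2^2 · 5.
Divisors of 20: 1, 2, 4, 5, 10, 20.
Test each divisor d:
21^1 ≡ 21
21^2 ≡ 16
21^4 ≡ 6
21^5 ≡ 1
So ord_25(21) = 5, hence |⟨21⟩| = 5.
Index = |(Z/25Z)^×| / |⟨21⟩| = 20 / 5 = 4.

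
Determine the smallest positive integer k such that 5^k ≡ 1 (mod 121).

55

Since 5 ∈ (Z/121Z)^×, its order divides φ(121) = φ(11^2) = 11·(11−1) = 110 = 2 · 5 · 11.
Divisors of 110: 1, 2, 5, 10, 11, 22, 55, 110.
Compute 5^d (mod 121) for the divisors d until we hit 1:
5^1 ≡ 5 (mod 121)
5^2 ≡ 25 (mod 121)
5^5 ≡ 100 (mod 121)
5^10 ≡ 78 (mod 121)
5^11 ≡ 27 (mod 121)
5^22 ≡ 3 (mod 121)
5^55 ≡ 1 (mod 121) ✓
Therefore the multiplicative order of 5 modulo 121 is 55.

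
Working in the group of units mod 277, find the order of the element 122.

Since 122 ∈ (Z/277Z)^×, its order divides φ(277) = 277 − 1 = 276 = 2^2 · 3 · 23.
Divisors of 276: 1, 2, 3, 4, 6, 12, 23, 46, 69, 92, 138, 276.
Test each divisor d:
122^1 ≡ 122
122^2 ≡ 203
122^3 ≡ 113
122^4 ≡ 213
122^6 ≡ 27
122^12 ≡ 175
122^23 ≡ 276
122^46 ≡ 1
The smallest such exponent is 46, so the order of 122 is 46.

46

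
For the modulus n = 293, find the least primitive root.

2

φ(293) = 293 − 1 = 292 = 2^2 · 73.
Test candidates g = 2, 3, … against the prime factors q ∈ {2, 73} of φ(293): g is a generator iff g^(292/q) ≢ 1 for every such q.
g = 2: 2^146 ≡ 292; 2^4 ≡ 16 — none is 1, so 2 is a primitive root.
So 2 is the smallest generator of (Z/293Z)^×.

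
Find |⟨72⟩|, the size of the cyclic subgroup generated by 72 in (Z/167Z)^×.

Since 72 ∈ (Z/167Z)^×, its order divides φ(167) = 167 − 1 = 166 = 2 · 83.
Divisors of 166: 1, 2, 83, 166.
Check 72^d mod 167 for each divisor in increasing order:
72^1 ≡ 72
72^2 ≡ 7
72^83 ≡ 1
Hence ord(72) = 83.

83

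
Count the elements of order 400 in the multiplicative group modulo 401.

160

φ(401) = 401 − 1 = 400 = 2^4 · 5^2.
(Z/401Z)^× is cyclic (|G| = 400); a cyclic group of order m has exactly φ(d) elements of each order d | m, and none otherwise.
400 = 2^4 · 5^2 divides 400, and φ(400) = 160.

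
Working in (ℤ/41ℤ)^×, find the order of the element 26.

ord(26) | φ(41) = 41 − 1 = 40 = 2^3 · 5.
Divisors of 40: 1, 2, 4, 5, 8, 10, 20, 40.
Test each divisor d:
26^1 ≡ 26
26^2 ≡ 20
26^4 ≡ 31
26^5 ≡ 27
26^8 ≡ 18
26^10 ≡ 32
26^20 ≡ 40
26^40 ≡ 1
Therefore the multiplicative order of 26 modulo 41 is 40.

40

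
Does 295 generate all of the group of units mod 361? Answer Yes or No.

φ(361) = φ(19^2) = 19·(19−1) = 342 = 2 · 3^2 · 19.
Test 295^(342/q) mod 361 for each prime factor q of 342:
295^171 ≡ 360 (mod 361)  [q = 2: ≢ 1 ✓]
295^114 ≡ 68 (mod 361)  [q = 3: ≢ 1 ✓]
295^18 ≡ 77 (mod 361)  [q = 19: ≢ 1 ✓]
None equal 1, so ord_361(295) = 342: 295 is a primitive root.

Yes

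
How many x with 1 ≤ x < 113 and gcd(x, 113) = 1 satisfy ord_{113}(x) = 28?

12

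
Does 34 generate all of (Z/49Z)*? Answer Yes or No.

No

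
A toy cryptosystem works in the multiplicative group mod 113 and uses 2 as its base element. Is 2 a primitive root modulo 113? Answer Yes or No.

No

φ(113) = 113 − 1 = 112 = 2^4 · 7.
An element g generates (Z/113Z)^× iff g^(112/q) ≢ 1 (mod 113) for each prime q ∈ {2, 7}.
2^56 ≡ 1 (mod 113)  [q = 2: ≡ 1 ✗]
2^16 ≡ 109 (mod 113)  [q = 7: ≢ 1 ✓]
2^56 ≡ 1 shows ord(2) | 56, strictly less than φ(113); not a primitive root.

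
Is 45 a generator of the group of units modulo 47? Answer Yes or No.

Yes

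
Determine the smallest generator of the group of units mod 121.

2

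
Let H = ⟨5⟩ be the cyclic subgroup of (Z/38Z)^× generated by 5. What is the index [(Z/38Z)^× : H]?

2

Since 5 ∈ (Z/38Z)^×, its order divides φ(38) = φ(2)·φ(19) = 1·18 = 18 = 2 · 3^2.
Divisors of 18: 1, 2, 3, 6, 9, 18.
Check 5^d mod 38 for each divisor in increasing order:
5^1 ≡ 5 (mod 38)
5^2 ≡ 25 (mod 38)
5^3 ≡ 11 (mod 38)
5^6 ≡ 7 (mod 38)
5^9 ≡ 1 (mod 38) ✓
So ord_38(5) = 9, hence |⟨5⟩| = 9.
Index = |(Z/38Z)^×| / |⟨5⟩| = 18 / 9 = 2.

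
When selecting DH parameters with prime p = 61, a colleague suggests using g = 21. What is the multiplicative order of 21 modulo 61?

The order of 21 must divide φ(61) = 61 − 1 = 60 = 2^2 · 3 · 5.
Divisors of 60: 1, 2, 3, 4, 5, 6, 10, 12, 15, 20, 30, 60.
Compute 21^d (mod 61) for the divisors d until we hit 1:
21^1 ≡ 21 (mod 61)
21^2 ≡ 14 (mod 61)
21^3 ≡ 50 (mod 61)
21^4 ≡ 13 (mod 61)
21^5 ≡ 29 (mod 61)
21^6 ≡ 60 (mod 61)
21^10 ≡ 48 (mod 61)
21^12 ≡ 1 (mod 61) ✓
Therefore the multiplicative order of 21 modulo 61 is 12.

12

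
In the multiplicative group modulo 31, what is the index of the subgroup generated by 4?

By Lagrange's theorem, ord_31(4) divides φ(31) = 31 − 1 = 30 = 2 · 3 · 5.
Divisors of 30: 1, 2, 3, 5, 6, 10, 15, 30.
Test each divisor d:
4^1 ≡ 4 (mod 31)
4^2 ≡ 16 (mod 31)
4^3 ≡ 2 (mod 31)
4^5 ≡ 1 (mod 31) ✓
Thus |⟨4⟩| = ord(4) = 5.
The index is φ(31) / ord(4) = 30 / 5 = 6.

6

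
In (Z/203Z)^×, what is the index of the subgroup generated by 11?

2

ord(11) | φ(203) = φ(7·29) = (7−1)·(29−1) = 6·28 = 168 = 2^3 · 3 · 7.
Divisors of 168: 1, 2, 3, 4, 6, 7, 8, 12, 14, 21, 24, 28, 42, 56, 84, 168.
Check 11^d mod 203 for each divisor in increasing order:
11^1 ≡ 11 (mod 203)
11^2 ≡ 121 (mod 203)
11^3 ≡ 113 (mod 203)
11^4 ≡ 25 (mod 203)
11^6 ≡ 183 (mod 203)
11^7 ≡ 186 (mod 203)
11^8 ≡ 16 (mod 203)
11^12 ≡ 197 (mod 203)
11^14 ≡ 86 (mod 203)
11^21 ≡ 162 (mod 203)
11^24 ≡ 36 (mod 203)
11^28 ≡ 88 (mod 203)
11^42 ≡ 57 (mod 203)
11^56 ≡ 30 (mod 203)
11^84 ≡ 1 (mod 203) ✓
The order of 11 is 84, so the subgroup it generates has 84 elements.
Index = |(Z/203Z)^×| / |⟨11⟩| = 168 / 84 = 2.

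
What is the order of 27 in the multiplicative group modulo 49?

14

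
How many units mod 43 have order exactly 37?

0

φ(43) = 43 − 1 = 42 = 2 · 3 · 7.
Since (Z/43Z)^× is cyclic of order 42, the number of elements of order d is φ(d) when d | 42 and 0 otherwise.
Since 37 ∤ 42, the count is 0.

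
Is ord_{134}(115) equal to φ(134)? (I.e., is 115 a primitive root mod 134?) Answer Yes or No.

φ(134) = φ(2)·φ(67) = 1·66 = 66 = 2 · 3 · 11.
Test 115^(66/q) mod 134 for each prime factor q of 66:
115^33 ≡ 133 (mod 134)  [q = 2: ≢ 1 ✓]
115^22 ≡ 37 (mod 134)  [q = 3: ≢ 1 ✓]
115^6 ≡ 89 (mod 134)  [q = 11: ≢ 1 ✓]
Every test exponent gives a nontrivial residue, hence 115 generates the full group.

Yes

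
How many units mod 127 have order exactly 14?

6

φ(127) = 127 − 1 = 126 = 2 · 3^2 · 7.
Since (Z/127Z)^× is cyclic of order 126, the number of elements of order d is φ(d) when d | 126 and 0 otherwise.
14 = 2 · 7 divides 126, and φ(14) = 6.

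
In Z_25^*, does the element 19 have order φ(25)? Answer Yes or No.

No

φ(25) = φ(5^2) = 5·(5−1) = 20 = 2^2 · 5.
An element g generates (Z/25Z)^× iff g^(20/q) ≢ 1 (mod 25) for each prime q ∈ {2, 5}.
19^10 ≡ 1 (mod 25)  [q = 2: ≡ 1 ✗]
19^4 ≡ 21 (mod 25)  [q = 5: ≢ 1 ✓]
The check at q = 2 fails, so 19 generates a proper subgroup.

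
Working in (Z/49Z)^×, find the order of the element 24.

42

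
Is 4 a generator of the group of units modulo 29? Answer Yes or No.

No

φ(29) = 29 − 1 = 28 = 2^2 · 7.
An element g generates (Z/29Z)^× iff g^(28/q) ≢ 1 (mod 29) for each prime q ∈ {2, 7}.
4^14 ≡ 1 (mod 29)  [q = 2: ≡ 1 ✗]
4^4 ≡ 24 (mod 29)  [q = 7: ≢ 1 ✓]
Since 4^14 ≡ 1, the order of 4 divides 14 < 28, so 4 is not a primitive root.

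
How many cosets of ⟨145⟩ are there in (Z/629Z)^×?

8

The order of 145 must divide φ(629) = φ(17·37) = (17−1)·(37−1) = 16·36 = 576 = 2^6 · 3^2.
Divisors of 576: 1, 2, 3, 4, 6, 8, 9, 12, 16, 18, 24, 32, 36, 48, 64, 72, 96, 144, 192, 288, 576.
Evaluate successive powers at the divisors of 576:
145^1 ≡ 145 (mod 629)
145^2 ≡ 268 (mod 629)
145^3 ≡ 491 (mod 629)
145^4 ≡ 118 (mod 629)
145^6 ≡ 174 (mod 629)
145^8 ≡ 86 (mod 629)
145^9 ≡ 519 (mod 629)
145^12 ≡ 84 (mod 629)
145^16 ≡ 477 (mod 629)
145^18 ≡ 149 (mod 629)
145^24 ≡ 137 (mod 629)
145^32 ≡ 460 (mod 629)
145^36 ≡ 186 (mod 629)
145^48 ≡ 528 (mod 629)
145^64 ≡ 256 (mod 629)
145^72 ≡ 1 (mod 629) ✓
So ord_629(145) = 72, hence |⟨145⟩| = 72.
Index = |(Z/629Z)^×| / |⟨145⟩| = 576 / 72 = 8.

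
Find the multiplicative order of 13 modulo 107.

53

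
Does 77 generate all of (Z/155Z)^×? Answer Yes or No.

155 = 5 · 31 is a product of two distinct odd primes, so (Z/155Z)^× ≅ (Z/5Z)^× × (Z/31Z)^× is not cyclic.
No primitive root modulo 155 exists; in particular 77 is not one.

No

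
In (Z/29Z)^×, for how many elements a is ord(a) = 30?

φ(29) = 29 − 1 = 28 = 2^2 · 7.
(Z/29Z)^× is cyclic (|G| = 28); a cyclic group of order m has exactly φ(d) elements of each order d | m, and none otherwise.
Here 28 is not a multiple of 30, so there are no elements of order 30.

0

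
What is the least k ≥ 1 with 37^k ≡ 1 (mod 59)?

The order of 37 must divide φ(59) = 59 − 1 = 58 = 2 · 29.
Divisors of 58: 1, 2, 29, 58.
Check 37^d mod 59 for each divisor in increasing order:
37^1 ≡ 37 (mod 59)
37^2 ≡ 12 (mod 59)
37^29 ≡ 58 (mod 59)
37^58 ≡ 1 (mod 59) ✓
So ord_59(37) = 58.

58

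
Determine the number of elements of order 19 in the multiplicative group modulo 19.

0

φ(19) = 19 − 1 = 18 = 2 · 3^2.
In a cyclic group of order 18, there are φ(d) elements of order d for each divisor d of 18, and zero for non-divisors.
19 does not divide 18, so no element of (Z/19Z)^× has order 19.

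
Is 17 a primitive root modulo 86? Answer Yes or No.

No

φ(86) = φ(2)·φ(43) = 1·42 = 42 = 2 · 3 · 7.
An element g generates (Z/86Z)^× iff g^(42/q) ≢ 1 (mod 86) for each prime q ∈ {2, 3, 7}.
17^21 ≡ 1 (mod 86)  [q = 2: ≡ 1 ✗]
17^14 ≡ 49 (mod 86)  [q = 3: ≢ 1 ✓]
17^6 ≡ 35 (mod 86)  [q = 7: ≢ 1 ✓]
Since 17^21 ≡ 1, the order of 17 divides 21 < 42, so 17 is not a primitive root.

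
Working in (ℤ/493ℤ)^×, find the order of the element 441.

ord(441) | φ(493) = φ(17·29) = (17−1)·(29−1) = 16·28 = 448 = 2^6 · 7.
Divisors of 448: 1, 2, 4, 7, 8, 14, 16, 28, 32, 56, 64, 112, 224, 448.
Check 441^d mod 493 for each divisor in increasing order:
441^1 ≡ 441 (mod 493)
441^2 ≡ 239 (mod 493)
441^4 ≡ 426 (mod 493)
441^7 ≡ 492 (mod 493)
441^8 ≡ 52 (mod 493)
441^14 ≡ 1 (mod 493) ✓
So ord_493(441) = 14.

14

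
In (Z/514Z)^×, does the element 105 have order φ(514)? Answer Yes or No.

Yes

φ(514) = φ(2)·φ(257) = 1·256 = 256 = 2^8.
105 is a primitive root mod 514 iff 105^(φ(514)/q) ≢ 1 for every prime q | φ(514), i.e. q ∈ {2}.
105^128 ≡ 513 (mod 514)  [q = 2: ≢ 1 ✓]
All checks pass, so 105 has order 256 and is a primitive root modulo 514.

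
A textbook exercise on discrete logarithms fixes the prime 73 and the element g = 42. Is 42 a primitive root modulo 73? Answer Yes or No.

Yes

φ(73) = 73 − 1 = 72 = 2^3 · 3^2.
Test 42^(72/q) mod 73 for each prime factor q of 72:
42^36 ≡ 72 (mod 73)  [q = 2: ≢ 1 ✓]
42^24 ≡ 64 (mod 73)  [q = 3: ≢ 1 ✓]
None equal 1, so ord_73(42) = 72: 42 is a primitive root.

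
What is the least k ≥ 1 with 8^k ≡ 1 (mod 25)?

Since 8 ∈ (Z/25Z)^×, its order divides φ(25) = φ(5^2) = 5·(5−1) = 20 = 2^2 · 5.
Divisors of 20: 1, 2, 4, 5, 10, 20.
Check 8^d mod 25 for each divisor in increasing order:
8^1 ≡ 8 (mod 25)
8^2 ≡ 14 (mod 25)
8^4 ≡ 21 (mod 25)
8^5 ≡ 18 (mod 25)
8^10 ≡ 24 (mod 25)
8^20 ≡ 1 (mod 25) ✓
So ord_25(8) = 20.

20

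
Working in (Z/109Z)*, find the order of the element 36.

54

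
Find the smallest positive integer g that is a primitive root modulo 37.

φ(37) = 37 − 1 = 36 = 2^2 · 3^2.
g is a primitive root iff g^(36/q) ≢ 1 (mod 37) for each prime q ∈ {2, 3}.
g = 2: 2^18 ≡ 36; 2^12 ≡ 26 — none is 1, so 2 is a primitive root.
The smallest primitive root modulo 37 is 2.

2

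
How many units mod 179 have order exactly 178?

88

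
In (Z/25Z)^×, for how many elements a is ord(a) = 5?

4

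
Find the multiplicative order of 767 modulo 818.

68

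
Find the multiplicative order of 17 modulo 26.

6

By Lagrange's theorem, ord_26(17) divides φ(26) = φ(2)·φ(13) = 1·12 = 12 = 2^2 · 3.
Divisors of 12: 1, 2, 3, 4, 6, 12.
Evaluate successive powers at the divisors of 12:
17^1 ≡ 17
17^2 ≡ 3
17^3 ≡ 25
17^4 ≡ 9
17^6 ≡ 1
So ord_26(17) = 6.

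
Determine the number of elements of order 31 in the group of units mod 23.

φ(23) = 23 − 1 = 22 = 2 · 11.
(Z/23Z)^× is cyclic (|G| = 22); a cyclic group of order m has exactly φ(d) elements of each order d | m, and none otherwise.
Since 31 ∤ 22, the count is 0.

0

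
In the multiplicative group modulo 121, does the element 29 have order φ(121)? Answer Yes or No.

φ(121) = φ(11^2) = 11·(11−1) = 110 = 2 · 5 · 11.
Test 29^(110/q) mod 121 for each prime factor q of 110:
29^55 ≡ 120 (mod 121)  [q = 2: ≢ 1 ✓]
29^22 ≡ 27 (mod 121)  [q = 5: ≢ 1 ✓]
29^10 ≡ 89 (mod 121)  [q = 11: ≢ 1 ✓]
None equal 1, so ord_121(29) = 110: 29 is a primitive root.

Yes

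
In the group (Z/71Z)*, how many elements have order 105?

0

φ(71) = 71 − 1 = 70 = 2 · 5 · 7.
Since (Z/71Z)^× is cyclic of order 70, the number of elements of order d is φ(d) when d | 70 and 0 otherwise.
105 does not divide 70, so no element of (Z/71Z)^× has order 105.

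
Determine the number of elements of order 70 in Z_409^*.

0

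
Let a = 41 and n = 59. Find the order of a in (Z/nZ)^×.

By Lagrange's theorem, ord_59(41) divides φ(59) = 59 − 1 = 58 = 2 · 29.
Divisors of 58: 1, 2, 29, 58.
Compute 41^d (mod 59) for the divisors d until we hit 1:
41^1 ≡ 41
41^2 ≡ 29
41^29 ≡ 1
Hence ord(41) = 29.

29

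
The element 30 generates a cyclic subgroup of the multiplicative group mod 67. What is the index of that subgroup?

Since 30 ∈ (Z/67Z)^×, its order divides φ(67) = 67 − 1 = 66 = 2 · 3 · 11.
Divisors of 66: 1, 2, 3, 6, 11, 22, 33, 66.
Compute 30^d (mod 67) for the divisors d until we hit 1:
30^1 ≡ 30 (mod 67)
30^2 ≡ 29 (mod 67)
30^3 ≡ 66 (mod 67)
30^6 ≡ 1 (mod 67) ✓
Thus |⟨30⟩| = ord(30) = 6.
The index is φ(67) / ord(30) = 66 / 6 = 11.

11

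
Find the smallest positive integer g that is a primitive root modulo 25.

φ(25) = φ(5^2) = 5·(5−1) = 20 = 2^2 · 5.
g is a primitive root iff g^(20/q) ≢ 1 (mod 25) for each prime q ∈ {2, 5}.
g = 2: 2^10 ≡ 24; 2^4 ≡ 16 — none is 1, so 2 is a primitive root.
The smallest primitive root modulo 25 is 2.

2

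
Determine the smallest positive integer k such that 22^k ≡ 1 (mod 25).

20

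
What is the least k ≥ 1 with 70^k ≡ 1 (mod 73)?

12

By Lagrange's theorem, ord_73(70) divides φ(73) = 73 − 1 = 72 = 2^3 · 3^2.
Divisors of 72: 1, 2, 3, 4, 6, 8, 9, 12, 18, 24, 36, 72.
Evaluate successive powers at the divisors of 72:
70^1 ≡ 70
70^2 ≡ 9
70^3 ≡ 46
70^4 ≡ 8
70^6 ≡ 72
70^8 ≡ 64
70^9 ≡ 27
70^12 ≡ 1
The smallest such exponent is 12, so the order of 70 is 12.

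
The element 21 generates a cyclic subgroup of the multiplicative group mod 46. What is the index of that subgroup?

1

By Lagrange's theorem, ord_46(21) divides φ(46) = φ(2)·φ(23) = 1·22 = 22 = 2 · 11.
Divisors of 22: 1, 2, 11, 22.
Evaluate successive powers at the divisors of 22:
21^1 ≡ 21 (mod 46)
21^2 ≡ 27 (mod 46)
21^11 ≡ 45 (mod 46)
21^22 ≡ 1 (mod 46) ✓
So ord_46(21) = 22, hence |⟨21⟩| = 22.
Index = |(Z/46Z)^×| / |⟨21⟩| = 22 / 22 = 1.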